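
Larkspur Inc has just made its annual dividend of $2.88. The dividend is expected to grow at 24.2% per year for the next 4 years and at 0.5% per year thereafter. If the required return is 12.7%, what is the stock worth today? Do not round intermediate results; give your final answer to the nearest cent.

D_1 = 3.57696
D_2 = 4.44258
D_3 = 5.51769
D_4 = 6.85297
Terminal value at year 4: TV = D_4×(1+g_2)/(r−g_2) = 6.88724/0.122 = 56.45275
P_0 = D_1/(1+r)^1 + D_2/(1+r)^2 + D_3/(1+r)^3 + D_4/(1+r)^4 + TV/(1+r)^4
    = 3.17388 + 3.49774 + 3.85466 + 4.24799 + 34.99367 = 49.76793

$49.77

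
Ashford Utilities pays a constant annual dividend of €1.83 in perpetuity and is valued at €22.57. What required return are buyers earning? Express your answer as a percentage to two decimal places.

P = C/r ⇒ r = C/P = €1.83/€22.57 = 0.081081

8.11%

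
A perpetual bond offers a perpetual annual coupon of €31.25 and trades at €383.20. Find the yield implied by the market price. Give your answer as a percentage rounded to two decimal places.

P = C/r ⇒ r = C/P = €31.25/€383.20 = 0.081550

8.16%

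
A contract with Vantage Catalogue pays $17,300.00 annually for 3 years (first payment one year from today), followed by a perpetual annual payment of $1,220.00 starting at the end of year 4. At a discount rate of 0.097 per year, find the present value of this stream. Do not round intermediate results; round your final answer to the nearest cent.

$52778.05

PV of 3-year annuity: $17,300.00 × [1 − (1+0.097)^−3] / 0.097 = 43250.78389
Perpetuity value at year 3: $1,220.00 / 0.097 = 12577.31959
PV of perpetuity: 12577.31959 / (1+0.097)^3 = 9527.26431
Total PV = 43250.78389 + 9527.26431 = 52778.04820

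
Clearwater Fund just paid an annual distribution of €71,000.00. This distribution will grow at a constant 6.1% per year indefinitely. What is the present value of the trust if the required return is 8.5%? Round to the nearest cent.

D₁ = D₀ × (1 + g) = €71,000.00 × 1.061 = €75,331.0000
Growing perpetuity: P = D₁ / (r − g) = €75,331.0000 / (0.085 − 0.061) = €3,138,791.67

€3138791.67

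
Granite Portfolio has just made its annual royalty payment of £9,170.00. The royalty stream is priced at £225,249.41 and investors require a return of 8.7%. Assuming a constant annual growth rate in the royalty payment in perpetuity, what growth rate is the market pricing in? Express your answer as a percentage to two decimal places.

P = D₀(1+g)/(r−g) ⇒ P(r−g) = D₀(1+g) ⇒ g(P+D₀) = P·r − D₀
g = (P·r − D₀)/(P + D₀) = (£225,249.41×0.087 − £9,170.00) / (£225,249.41 + £9,170.00) = 0.044479

4.45%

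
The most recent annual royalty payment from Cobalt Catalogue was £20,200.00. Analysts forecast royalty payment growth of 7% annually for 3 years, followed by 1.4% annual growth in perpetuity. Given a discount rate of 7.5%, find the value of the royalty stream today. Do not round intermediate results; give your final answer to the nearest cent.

£391158.04

D_1 = 21614.00000
D_2 = 23126.98000
D_3 = 24745.86860
Terminal value at year 3: TV = D_3×(1+g_2)/(r−g_2) = 25092.31076/0.061 = 411349.35673
P_0 = D_1/(1+r)^1 + D_2/(1+r)^2 + D_3/(1+r)^3 + TV/(1+r)^3
    = 20106.04651 + 20012.53002 + 19919.44848 + 331120.01246 = 391158.03747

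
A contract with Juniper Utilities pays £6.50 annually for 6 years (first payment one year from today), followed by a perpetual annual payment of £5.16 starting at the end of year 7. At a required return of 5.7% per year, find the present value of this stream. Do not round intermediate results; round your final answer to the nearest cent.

PV of 6-year annuity: £6.50 × [1 − (1+0.057)^−6] / 0.057 = 32.26611
Perpetuity value at year 6: £5.16 / 0.057 = 90.52632
PV of perpetuity: 90.52632 / (1+0.057)^6 = 64.91199
Total PV = 32.26611 + 64.91199 = 97.17810

£97.18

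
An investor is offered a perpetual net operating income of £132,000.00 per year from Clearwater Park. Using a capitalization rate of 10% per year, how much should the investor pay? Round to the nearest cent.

£1320000.00

Level perpetuity: PV = C / r = £132,000.00 / 0.1 = £1,320,000.00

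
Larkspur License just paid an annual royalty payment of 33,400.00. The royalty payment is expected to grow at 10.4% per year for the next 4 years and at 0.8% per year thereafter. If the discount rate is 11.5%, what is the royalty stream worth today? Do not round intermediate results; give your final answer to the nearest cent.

432749.99

D_1 = 36873.60000
D_2 = 40708.45440
D_3 = 44942.13366
D_4 = 49616.11556
Terminal value at year 4: TV = D_4×(1+g_2)/(r−g_2) = 50013.04448/0.107 = 467411.63068
P_0 = D_1/(1+r)^1 + D_2/(1+r)^2 + D_3/(1+r)^3 + D_4/(1+r)^4 + TV/(1+r)^4
    = 33070.49327 + 32744.23729 + 32421.19997 + 32101.34956 + 302412.71365 = 432749.99374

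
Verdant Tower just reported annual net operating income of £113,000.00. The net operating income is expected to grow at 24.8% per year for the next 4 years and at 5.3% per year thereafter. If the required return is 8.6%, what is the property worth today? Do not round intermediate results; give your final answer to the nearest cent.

D_1 = 141024.00000
D_2 = 175997.95200
D_3 = 219645.44410
D_4 = 274117.51423
Terminal value at year 4: TV = D_4×(1+g_2)/(r−g_2) = 288645.74249/0.033 = 8746840.68140
P_0 = D_1/(1+r)^1 + D_2/(1+r)^2 + D_3/(1+r)^3 + D_4/(1+r)^4 + TV/(1+r)^4
    = 129856.35359 + 149227.19087 + 171487.60055 + 197068.62384 + 6288280.63349 = 6935920.40235

£6935920.40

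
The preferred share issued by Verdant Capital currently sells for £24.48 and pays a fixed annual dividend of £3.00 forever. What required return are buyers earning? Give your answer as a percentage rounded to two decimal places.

12.25%

P = C/r ⇒ r = C/P = £3.00/£24.48 = 0.122549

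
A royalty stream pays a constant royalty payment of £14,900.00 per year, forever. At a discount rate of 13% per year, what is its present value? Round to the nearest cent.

Level perpetuity: PV = C / r = £14,900.00 / 0.13 = £114,615.38

£114615.38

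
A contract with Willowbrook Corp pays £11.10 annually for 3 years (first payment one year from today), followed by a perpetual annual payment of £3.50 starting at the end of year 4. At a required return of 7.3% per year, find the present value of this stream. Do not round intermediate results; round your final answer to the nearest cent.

£67.78

PV of 3-year annuity: £11.10 × [1 − (1+0.073)^−3] / 0.073 = 28.97098
Perpetuity value at year 3: £3.50 / 0.073 = 47.94521
PV of perpetuity: 47.94521 / (1+0.073)^3 = 38.81021
Total PV = 28.97098 + 38.81021 = 67.78119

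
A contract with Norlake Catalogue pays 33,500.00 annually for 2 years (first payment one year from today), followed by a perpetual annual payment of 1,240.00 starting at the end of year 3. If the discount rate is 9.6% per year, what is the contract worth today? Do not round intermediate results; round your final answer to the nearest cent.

PV of 2-year annuity: 33,500.00 × [1 − (1+0.096)^−2] / 0.096 = 58454.09985
Perpetuity value at year 2: 1,240.00 / 0.096 = 12916.66667
PV of perpetuity: 12916.66667 / (1+0.096)^2 = 10752.99252
Total PV = 58454.09985 + 10752.99252 = 69207.09237

69207.09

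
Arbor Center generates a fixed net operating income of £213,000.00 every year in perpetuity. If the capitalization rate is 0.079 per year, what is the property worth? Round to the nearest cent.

£2696202.53

Level perpetuity: PV = C / r = £213,000.00 / 0.079 = £2,696,202.53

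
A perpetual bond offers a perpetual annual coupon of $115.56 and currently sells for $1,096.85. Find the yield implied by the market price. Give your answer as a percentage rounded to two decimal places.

P = C/r ⇒ r = C/P = $115.56/$1,096.85 = 0.105356

10.54%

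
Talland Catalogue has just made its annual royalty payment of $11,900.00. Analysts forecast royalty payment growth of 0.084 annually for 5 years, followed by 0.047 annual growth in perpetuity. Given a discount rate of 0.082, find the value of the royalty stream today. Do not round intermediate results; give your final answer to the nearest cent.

D_1 = 12899.60000
D_2 = 13983.16640
D_3 = 15157.75238
D_4 = 16431.00358
D_5 = 17811.20788
Terminal value at year 5: TV = D_5×(1+g_2)/(r−g_2) = 18648.33465/0.035 = 532809.56137
P_0 = D_1/(1+r)^1 + D_2/(1+r)^2 + D_3/(1+r)^3 + D_4/(1+r)^4 + D_5/(1+r)^5 + TV/(1+r)^5
    = 11921.99630 + 11944.03326 + 11966.11096 + 11988.22946 + 12010.38885 + 359282.20372 = 419112.96256

$419112.96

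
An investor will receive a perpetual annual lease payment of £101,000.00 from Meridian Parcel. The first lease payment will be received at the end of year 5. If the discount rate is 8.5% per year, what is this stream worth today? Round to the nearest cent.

Value at end of year 4: C / r = £101,000.00 / 0.085 = £1,188,235.2941
Discount to today: PV = £1,188,235.2941 / (1 + 0.085)^4 = £1,188,235.2941 / 1.385859 = £857,400.03

£857400.03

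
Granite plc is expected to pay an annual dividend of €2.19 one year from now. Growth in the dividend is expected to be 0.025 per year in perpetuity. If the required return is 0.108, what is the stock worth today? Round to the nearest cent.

Growing perpetuity: P = D₁ / (r − g) = €2.1900 / (0.108 − 0.025) = €26.39

€26.39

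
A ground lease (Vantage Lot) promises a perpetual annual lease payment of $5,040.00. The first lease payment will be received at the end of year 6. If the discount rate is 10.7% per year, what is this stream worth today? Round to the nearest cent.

$28334.05

Value at end of year 5: C / r = $5,040.00 / 0.107 = $47,102.8037
Discount to today: PV = $47,102.8037 / (1 + 0.107)^5 = $47,102.8037 / 1.662410 = $28,334.05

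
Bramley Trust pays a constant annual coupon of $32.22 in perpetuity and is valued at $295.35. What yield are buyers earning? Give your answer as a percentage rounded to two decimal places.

P = C/r ⇒ r = C/P = $32.22/$295.35 = 0.109091

10.91%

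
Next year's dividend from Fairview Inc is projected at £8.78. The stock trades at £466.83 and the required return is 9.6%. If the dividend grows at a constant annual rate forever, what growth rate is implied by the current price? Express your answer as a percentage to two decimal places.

P = D₁/(r−g) ⇒ g = r − D₁/P = 0.096 − £8.78/£466.83 = 0.077192

7.72%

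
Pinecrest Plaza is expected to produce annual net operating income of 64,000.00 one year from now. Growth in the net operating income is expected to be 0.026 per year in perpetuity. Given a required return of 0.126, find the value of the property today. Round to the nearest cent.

640000.00

Growing perpetuity: P = D₁ / (r − g) = 64,000.0000 / (0.126 − 0.026) = 640,000.00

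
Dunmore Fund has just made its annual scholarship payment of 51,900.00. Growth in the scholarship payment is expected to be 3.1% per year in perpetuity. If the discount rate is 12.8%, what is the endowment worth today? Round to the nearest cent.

D₁ = D₀ × (1 + g) = 51,900.00 × 1.031 = 53,508.9000
Growing perpetuity: P = D₁ / (r − g) = 53,508.9000 / (0.128 − 0.031) = 551,638.14

551638.14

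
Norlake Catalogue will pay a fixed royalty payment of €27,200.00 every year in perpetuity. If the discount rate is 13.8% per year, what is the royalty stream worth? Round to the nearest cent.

€197101.45

Level perpetuity: PV = C / r = €27,200.00 / 0.138 = €197,101.45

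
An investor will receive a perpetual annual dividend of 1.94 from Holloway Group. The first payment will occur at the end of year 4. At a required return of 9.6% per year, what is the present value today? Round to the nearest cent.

15.35

Value at end of year 3: C / r = 1.94 / 0.096 = 20.2083
Discount to today: PV = 20.2083 / (1 + 0.096)^3 = 20.2083 / 1.316533 = 15.35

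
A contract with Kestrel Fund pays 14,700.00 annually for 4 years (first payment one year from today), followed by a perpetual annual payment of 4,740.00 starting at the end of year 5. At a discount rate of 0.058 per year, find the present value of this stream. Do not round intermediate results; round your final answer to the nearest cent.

116395.24

PV of 4-year annuity: 14,700.00 × [1 − (1+0.058)^−4] / 0.058 = 51171.19833
Perpetuity value at year 4: 4,740.00 / 0.058 = 81724.13793
PV of perpetuity: 81724.13793 / (1+0.058)^4 = 65224.03725
Total PV = 51171.19833 + 65224.03725 = 116395.23557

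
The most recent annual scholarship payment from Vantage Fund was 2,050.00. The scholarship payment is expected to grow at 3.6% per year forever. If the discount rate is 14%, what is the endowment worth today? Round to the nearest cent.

20421.15

D₁ = D₀ × (1 + g) = 2,050.00 × 1.036 = 2,123.8000
Growing perpetuity: P = D₁ / (r − g) = 2,123.8000 / (0.14 − 0.036) = 20,421.15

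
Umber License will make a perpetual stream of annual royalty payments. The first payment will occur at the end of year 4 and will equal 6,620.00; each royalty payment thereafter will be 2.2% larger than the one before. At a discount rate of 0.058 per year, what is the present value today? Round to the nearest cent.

155273.91

Value at end of year 3: C₁ / (r − g) = 6,620.00 / (0.058 − 0.022) = 183,888.8889
Discount to today: PV = 183,888.8889 / (1 + 0.058)^3 = 183,888.8889 / 1.184287 = 155,273.91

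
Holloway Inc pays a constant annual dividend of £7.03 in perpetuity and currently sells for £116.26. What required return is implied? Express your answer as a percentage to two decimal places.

6.05%

P = C/r ⇒ r = C/P = £7.03/£116.26 = 0.060468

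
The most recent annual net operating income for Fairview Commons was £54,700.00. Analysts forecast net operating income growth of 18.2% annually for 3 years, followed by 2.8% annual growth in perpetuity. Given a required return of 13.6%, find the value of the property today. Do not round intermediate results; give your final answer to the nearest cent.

D_1 = 64655.40000
D_2 = 76422.68280
D_3 = 90331.61107
Terminal value at year 3: TV = D_3×(1+g_2)/(r−g_2) = 92860.89618/0.108 = 859823.11277
P_0 = D_1/(1+r)^1 + D_2/(1+r)^2 + D_3/(1+r)^3 + TV/(1+r)^3
    = 56914.96479 + 59219.62005 + 61617.59763 + 586508.24407 = 764260.42653

£764260.43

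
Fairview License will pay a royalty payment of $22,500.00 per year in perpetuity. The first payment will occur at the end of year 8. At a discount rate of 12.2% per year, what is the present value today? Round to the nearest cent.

$82389.66

Value at end of year 7: C / r = $22,500.00 / 0.122 = $184,426.2295
Discount to today: PV = $184,426.2295 / (1 + 0.122)^7 = $184,426.2295 / 2.238463 = $82,389.66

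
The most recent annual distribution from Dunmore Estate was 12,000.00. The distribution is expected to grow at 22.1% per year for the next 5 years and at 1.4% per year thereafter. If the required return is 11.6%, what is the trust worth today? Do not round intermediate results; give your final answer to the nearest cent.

266230.63

D_1 = 14652.00000
D_2 = 17890.09200
D_3 = 21843.80233
D_4 = 26671.28265
D_5 = 32565.63611
Terminal value at year 5: TV = D_5×(1+g_2)/(r−g_2) = 33021.55502/0.102 = 323740.73547
P_0 = D_1/(1+r)^1 + D_2/(1+r)^2 + D_3/(1+r)^3 + D_4/(1+r)^4 + D_5/(1+r)^5 + TV/(1+r)^5
    = 13129.03226 + 14364.29067 + 15715.76963 + 17194.40387 + 18812.15692 + 187014.97175 = 266230.62510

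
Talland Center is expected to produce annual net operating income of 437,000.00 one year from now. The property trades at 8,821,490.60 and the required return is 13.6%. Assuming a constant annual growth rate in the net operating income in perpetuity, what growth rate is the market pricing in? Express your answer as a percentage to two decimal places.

P = D₁/(r−g) ⇒ g = r − D₁/P = 0.136 − 437,000.00/8,821,490.60 = 0.086462

8.65%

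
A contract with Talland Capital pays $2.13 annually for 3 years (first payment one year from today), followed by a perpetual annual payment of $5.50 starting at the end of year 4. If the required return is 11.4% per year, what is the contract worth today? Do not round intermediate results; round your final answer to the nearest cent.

$40.07

PV of 3-year annuity: $2.13 × [1 − (1+0.114)^−3] / 0.114 = 5.16911
Perpetuity value at year 3: $5.50 / 0.114 = 48.24561
PV of perpetuity: 48.24561 / (1+0.114)^3 = 34.89814
Total PV = 5.16911 + 34.89814 = 40.06725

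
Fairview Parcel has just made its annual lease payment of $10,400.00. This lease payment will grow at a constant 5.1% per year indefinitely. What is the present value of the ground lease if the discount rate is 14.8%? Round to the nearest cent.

D₁ = D₀ × (1 + g) = $10,400.00 × 1.051 = $10,930.4000
Growing perpetuity: P = D₁ / (r − g) = $10,930.4000 / (0.148 − 0.051) = $112,684.54

$112684.54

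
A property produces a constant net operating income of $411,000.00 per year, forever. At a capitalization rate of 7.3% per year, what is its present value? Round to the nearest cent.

$5630136.99

Level perpetuity: PV = C / r = $411,000.00 / 0.073 = $5,630,136.99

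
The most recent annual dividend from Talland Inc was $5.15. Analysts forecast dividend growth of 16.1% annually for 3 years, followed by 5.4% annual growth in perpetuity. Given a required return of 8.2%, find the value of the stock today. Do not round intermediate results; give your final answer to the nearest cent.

$257.32

D_1 = 5.97915
D_2 = 6.94179
D_3 = 8.05942
Terminal value at year 3: TV = D_3×(1+g_2)/(r−g_2) = 8.49463/0.028 = 303.37967
P_0 = D_1/(1+r)^1 + D_2/(1+r)^2 + D_3/(1+r)^3 + TV/(1+r)^3
    = 5.52602 + 5.92949 + 6.36242 + 239.49954 = 257.31746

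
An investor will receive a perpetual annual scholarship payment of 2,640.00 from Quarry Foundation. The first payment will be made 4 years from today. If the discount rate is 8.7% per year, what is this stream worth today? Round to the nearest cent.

Value at end of year 3: C / r = 2,640.00 / 0.087 = 30,344.8276
Discount to today: PV = 30,344.8276 / (1 + 0.087)^3 = 30,344.8276 / 1.284366 = 23,626.32

23626.32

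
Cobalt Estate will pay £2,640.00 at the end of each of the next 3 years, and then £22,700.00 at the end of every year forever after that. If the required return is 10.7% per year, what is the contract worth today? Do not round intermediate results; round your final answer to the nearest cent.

£162871.70

PV of 3-year annuity: £2,640.00 × [1 − (1+0.107)^−3] / 0.107 = 6485.21795
Perpetuity value at year 3: £22,700.00 / 0.107 = 212149.53271
PV of perpetuity: 212149.53271 / (1+0.107)^3 = 156386.48445
Total PV = 6485.21795 + 156386.48445 = 162871.70240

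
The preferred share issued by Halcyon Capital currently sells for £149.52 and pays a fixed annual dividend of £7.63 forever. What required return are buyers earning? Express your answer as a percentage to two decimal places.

P = C/r ⇒ r = C/P = £7.63/£149.52 = 0.051030

5.10%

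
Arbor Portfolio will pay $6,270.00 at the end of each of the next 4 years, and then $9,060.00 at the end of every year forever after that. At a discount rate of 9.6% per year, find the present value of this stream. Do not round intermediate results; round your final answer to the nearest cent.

$85453.95

PV of 4-year annuity: $6,270.00 × [1 − (1+0.096)^−4] / 0.096 = 20048.37899
Perpetuity value at year 4: $9,060.00 / 0.096 = 94375.00000
PV of perpetuity: 94375.00000 / (1+0.096)^4 = 65405.57199
Total PV = 20048.37899 + 65405.57199 = 85453.95098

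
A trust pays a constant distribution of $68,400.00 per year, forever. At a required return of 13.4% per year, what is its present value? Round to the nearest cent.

$510447.76

Level perpetuity: PV = C / r = $68,400.00 / 0.134 = $510,447.76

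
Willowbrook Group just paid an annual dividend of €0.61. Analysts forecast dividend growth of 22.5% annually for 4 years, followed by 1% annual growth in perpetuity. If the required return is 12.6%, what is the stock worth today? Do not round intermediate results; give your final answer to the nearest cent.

D_1 = 0.74725
D_2 = 0.91538
D_3 = 1.12134
D_4 = 1.37364
Terminal value at year 4: TV = D_4×(1+g_2)/(r−g_2) = 1.38738/0.116 = 11.96018
P_0 = D_1/(1+r)^1 + D_2/(1+r)^2 + D_3/(1+r)^3 + D_4/(1+r)^4 + TV/(1+r)^4
    = 0.66363 + 0.72198 + 0.78546 + 0.85452 + 7.44019 = 10.46578

€10.47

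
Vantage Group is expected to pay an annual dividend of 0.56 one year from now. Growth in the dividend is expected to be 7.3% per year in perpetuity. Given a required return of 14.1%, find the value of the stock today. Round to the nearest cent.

Growing perpetuity: P = D₁ / (r − g) = 0.5600 / (0.141 − 0.073) = 8.24

8.24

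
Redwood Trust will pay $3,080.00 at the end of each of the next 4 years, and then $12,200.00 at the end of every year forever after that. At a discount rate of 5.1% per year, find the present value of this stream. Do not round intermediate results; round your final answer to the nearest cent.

$206951.60

PV of 4-year annuity: $3,080.00 × [1 − (1+0.051)^−4] / 0.051 = 10896.20550
Perpetuity value at year 4: $12,200.00 / 0.051 = 239215.68627
PV of perpetuity: 239215.68627 / (1+0.051)^4 = 196055.39178
Total PV = 10896.20550 + 196055.39178 = 206951.59727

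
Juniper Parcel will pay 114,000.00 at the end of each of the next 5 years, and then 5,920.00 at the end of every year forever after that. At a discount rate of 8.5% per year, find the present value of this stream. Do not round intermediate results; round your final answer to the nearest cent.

495551.65

PV of 5-year annuity: 114,000.00 × [1 − (1+0.085)^−5] / 0.085 = 449233.19700
Perpetuity value at year 5: 5,920.00 / 0.085 = 69647.05882
PV of perpetuity: 69647.05882 / (1+0.085)^5 = 46318.45772
Total PV = 449233.19700 + 46318.45772 = 495551.65472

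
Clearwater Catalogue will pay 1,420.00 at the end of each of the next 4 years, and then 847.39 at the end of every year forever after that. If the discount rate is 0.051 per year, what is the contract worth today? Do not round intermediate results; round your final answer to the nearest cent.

PV of 4-year annuity: 1,420.00 × [1 − (1+0.051)^−4] / 0.051 = 5023.57526
Perpetuity value at year 4: 847.39 / 0.051 = 16615.49020
PV of perpetuity: 16615.49020 / (1+0.051)^4 = 13617.65397
Total PV = 5023.57526 + 13617.65397 = 18641.22923

18641.23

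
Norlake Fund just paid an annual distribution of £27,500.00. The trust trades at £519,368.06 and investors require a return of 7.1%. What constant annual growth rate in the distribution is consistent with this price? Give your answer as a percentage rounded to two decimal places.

1.71%

P = D₀(1+g)/(r−g) ⇒ P(r−g) = D₀(1+g) ⇒ g(P+D₀) = P·r − D₀
g = (P·r − D₀)/(P + D₀) = (£519,368.06×0.071 − £27,500.00) / (£519,368.06 + £27,500.00) = 0.017143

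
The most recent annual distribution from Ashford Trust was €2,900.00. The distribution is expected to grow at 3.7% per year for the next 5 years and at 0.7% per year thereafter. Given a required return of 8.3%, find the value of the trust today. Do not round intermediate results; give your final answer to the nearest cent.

D_1 = 3007.30000
D_2 = 3118.57010
D_3 = 3233.95719
D_4 = 3353.61361
D_5 = 3477.69731
Terminal value at year 5: TV = D_5×(1+g_2)/(r−g_2) = 3502.04119/0.076 = 46079.48940
P_0 = D_1/(1+r)^1 + D_2/(1+r)^2 + D_3/(1+r)^3 + D_4/(1+r)^4 + D_5/(1+r)^5 + TV/(1+r)^5
    = 2776.82364 + 2658.87914 + 2545.94430 + 2437.80631 + 2334.26144 + 30928.96414 = 43682.67897

€43682.68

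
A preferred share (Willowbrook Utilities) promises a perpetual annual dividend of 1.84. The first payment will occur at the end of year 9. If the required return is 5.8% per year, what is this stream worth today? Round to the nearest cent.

Value at end of year 8: C / r = 1.84 / 0.058 = 31.7241
Discount to today: PV = 31.7241 / (1 + 0.058)^8 = 31.7241 / 1.569948 = 20.21

20.21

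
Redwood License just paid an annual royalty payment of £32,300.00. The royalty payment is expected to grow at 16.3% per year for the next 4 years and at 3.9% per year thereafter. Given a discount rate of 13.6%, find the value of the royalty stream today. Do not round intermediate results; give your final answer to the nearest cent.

£517121.32

D_1 = 37564.90000
D_2 = 43687.97870
D_3 = 50809.11923
D_4 = 59091.00566
Terminal value at year 4: TV = D_4×(1+g_2)/(r−g_2) = 61395.55488/0.097 = 632943.86477
P_0 = D_1/(1+r)^1 + D_2/(1+r)^2 + D_3/(1+r)^3 + D_4/(1+r)^4 + TV/(1+r)^4
    = 33067.69366 + 33853.63356 + 34658.25338 + 35481.99707 + 380059.74186 = 517121.31953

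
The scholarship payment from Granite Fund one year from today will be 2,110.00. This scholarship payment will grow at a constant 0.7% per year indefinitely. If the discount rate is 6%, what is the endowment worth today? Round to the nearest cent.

39811.32

Growing perpetuity: P = D₁ / (r − g) = 2,110.0000 / (0.06 − 0.007) = 39,811.32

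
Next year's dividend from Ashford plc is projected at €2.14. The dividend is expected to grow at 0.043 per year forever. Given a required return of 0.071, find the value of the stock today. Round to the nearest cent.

Growing perpetuity: P = D₁ / (r − g) = €2.1400 / (0.071 − 0.043) = €76.43

€76.43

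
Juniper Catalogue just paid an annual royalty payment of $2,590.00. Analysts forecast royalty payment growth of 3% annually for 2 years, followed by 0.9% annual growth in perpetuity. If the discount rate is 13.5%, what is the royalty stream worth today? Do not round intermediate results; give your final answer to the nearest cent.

D_1 = 2667.70000
D_2 = 2747.73100
Terminal value at year 2: TV = D_2×(1+g_2)/(r−g_2) = 2772.46058/0.126 = 22003.65539
P_0 = D_1/(1+r)^1 + D_2/(1+r)^2 + TV/(1+r)^2
    = 2350.39648 + 2132.95892 + 17080.59958 = 21563.95497

$21563.95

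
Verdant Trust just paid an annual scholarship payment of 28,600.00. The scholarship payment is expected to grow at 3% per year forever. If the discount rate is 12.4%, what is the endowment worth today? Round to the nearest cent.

D₁ = D₀ × (1 + g) = 28,600.00 × 1.03 = 29,458.0000
Growing perpetuity: P = D₁ / (r − g) = 29,458.0000 / (0.124 − 0.03) = 313,382.98

313382.98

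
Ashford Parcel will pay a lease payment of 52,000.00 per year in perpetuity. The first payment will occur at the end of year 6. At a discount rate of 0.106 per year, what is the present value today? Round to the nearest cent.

Value at end of year 5: C / r = 52,000.00 / 0.106 = 490,566.0377
Discount to today: PV = 490,566.0377 / (1 + 0.106)^5 = 490,566.0377 / 1.654915 = 296,429.79

296429.79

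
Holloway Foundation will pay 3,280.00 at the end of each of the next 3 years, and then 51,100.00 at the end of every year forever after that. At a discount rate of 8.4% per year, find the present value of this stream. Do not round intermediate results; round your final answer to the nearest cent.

485980.64

PV of 3-year annuity: 3,280.00 × [1 − (1+0.084)^−3] / 0.084 = 8392.23855
Perpetuity value at year 3: 51,100.00 / 0.084 = 608333.33333
PV of perpetuity: 608333.33333 / (1+0.084)^3 = 477588.39743
Total PV = 8392.23855 + 477588.39743 = 485980.63598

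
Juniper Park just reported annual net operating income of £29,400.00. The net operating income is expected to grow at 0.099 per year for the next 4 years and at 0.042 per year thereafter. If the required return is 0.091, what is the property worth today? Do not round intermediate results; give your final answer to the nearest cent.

D_1 = 32310.60000
D_2 = 35509.34940
D_3 = 39024.77499
D_4 = 42888.22771
Terminal value at year 4: TV = D_4×(1+g_2)/(r−g_2) = 44689.53328/0.049 = 912031.29140
P_0 = D_1/(1+r)^1 + D_2/(1+r)^2 + D_3/(1+r)^3 + D_4/(1+r)^4 + TV/(1+r)^4
    = 29615.58203 + 29832.74487 + 30051.50011 + 30271.85941 + 643740.35725 = 763512.04367

£763512.04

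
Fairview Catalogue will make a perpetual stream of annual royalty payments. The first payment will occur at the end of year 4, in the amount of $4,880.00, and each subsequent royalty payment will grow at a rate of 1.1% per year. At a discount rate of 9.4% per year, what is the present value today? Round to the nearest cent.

Value at end of year 3: C₁ / (r − g) = $4,880.00 / (0.094 − 0.011) = $58,795.1807
Discount to today: PV = $58,795.1807 / (1 + 0.094)^3 = $58,795.1807 / 1.309339 = $44,904.49

$44904.49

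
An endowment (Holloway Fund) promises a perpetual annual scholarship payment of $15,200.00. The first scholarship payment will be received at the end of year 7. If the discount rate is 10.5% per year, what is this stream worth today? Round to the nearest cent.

$79520.78

Value at end of year 6: C / r = $15,200.00 / 0.105 = $144,761.9048
Discount to today: PV = $144,761.9048 / (1 + 0.105)^6 = $144,761.9048 / 1.820429 = $79,520.78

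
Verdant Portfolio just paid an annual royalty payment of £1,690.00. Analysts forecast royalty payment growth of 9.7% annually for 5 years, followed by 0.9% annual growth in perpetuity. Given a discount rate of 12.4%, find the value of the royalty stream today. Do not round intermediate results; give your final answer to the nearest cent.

£20990.72

D_1 = 1853.93000
D_2 = 2033.76121
D_3 = 2231.03605
D_4 = 2447.44654
D_5 = 2684.84886
Terminal value at year 5: TV = D_5×(1+g_2)/(r−g_2) = 2709.01250/0.115 = 23556.63042
P_0 = D_1/(1+r)^1 + D_2/(1+r)^2 + D_3/(1+r)^3 + D_4/(1+r)^4 + D_5/(1+r)^5 + TV/(1+r)^5
    = 1649.40391 + 1609.78300 + 1571.11384 + 1533.37356 + 1496.53985 + 13130.51053 = 20990.72469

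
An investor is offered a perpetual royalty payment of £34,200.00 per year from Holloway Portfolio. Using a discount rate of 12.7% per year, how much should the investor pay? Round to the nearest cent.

£269291.34

Level perpetuity: PV = C / r = £34,200.00 / 0.127 = £269,291.34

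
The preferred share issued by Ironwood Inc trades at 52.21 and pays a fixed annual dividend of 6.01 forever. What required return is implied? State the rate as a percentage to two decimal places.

P = C/r ⇒ r = C/P = 6.01/52.21 = 0.115112

11.51%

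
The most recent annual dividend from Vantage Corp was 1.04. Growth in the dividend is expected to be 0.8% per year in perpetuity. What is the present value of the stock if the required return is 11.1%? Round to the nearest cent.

D₁ = D₀ × (1 + g) = 1.04 × 1.008 = 1.0483
Growing perpetuity: P = D₁ / (r − g) = 1.0483 / (0.111 − 0.008) = 10.18

10.18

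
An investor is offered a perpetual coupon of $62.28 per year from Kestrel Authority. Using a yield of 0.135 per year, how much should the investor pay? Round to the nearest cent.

Level perpetuity: PV = C / r = $62.28 / 0.135 = $461.33

$461.33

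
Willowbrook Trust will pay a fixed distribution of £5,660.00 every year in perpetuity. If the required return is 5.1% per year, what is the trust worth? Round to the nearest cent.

Level perpetuity: PV = C / r = £5,660.00 / 0.051 = £110,980.39

£110980.39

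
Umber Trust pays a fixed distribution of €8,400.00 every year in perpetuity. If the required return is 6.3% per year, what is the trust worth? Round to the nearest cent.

Level perpetuity: PV = C / r = €8,400.00 / 0.063 = €133,333.33

€133333.33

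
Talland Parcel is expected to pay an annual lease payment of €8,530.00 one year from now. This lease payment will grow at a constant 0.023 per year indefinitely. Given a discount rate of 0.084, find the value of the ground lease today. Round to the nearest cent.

€139836.07

Growing perpetuity: P = D₁ / (r − g) = €8,530.0000 / (0.084 − 0.023) = €139,836.07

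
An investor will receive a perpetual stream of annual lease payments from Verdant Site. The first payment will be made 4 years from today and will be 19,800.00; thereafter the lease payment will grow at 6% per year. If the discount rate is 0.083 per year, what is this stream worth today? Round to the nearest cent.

Value at end of year 3: C₁ / (r − g) = 19,800.00 / (0.083 − 0.06) = 860,869.5652
Discount to today: PV = 860,869.5652 / (1 + 0.083)^3 = 860,869.5652 / 1.270239 = 677,722.63

677722.63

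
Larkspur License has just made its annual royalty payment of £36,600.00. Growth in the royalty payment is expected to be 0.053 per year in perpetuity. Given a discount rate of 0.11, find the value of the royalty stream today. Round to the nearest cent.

£676136.84

D₁ = D₀ × (1 + g) = £36,600.00 × 1.053 = £38,539.8000
Growing perpetuity: P = D₁ / (r − g) = £38,539.8000 / (0.11 − 0.053) = £676,136.84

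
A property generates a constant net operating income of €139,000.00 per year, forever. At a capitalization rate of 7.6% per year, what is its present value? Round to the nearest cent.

Level perpetuity: PV = C / r = €139,000.00 / 0.076 = €1,828,947.37

€1828947.37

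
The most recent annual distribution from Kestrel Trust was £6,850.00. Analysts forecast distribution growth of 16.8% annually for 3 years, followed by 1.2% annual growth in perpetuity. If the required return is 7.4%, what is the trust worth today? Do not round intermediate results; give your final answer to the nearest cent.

£168173.68

D_1 = 8000.80000
D_2 = 9344.93440
D_3 = 10914.88338
Terminal value at year 3: TV = D_3×(1+g_2)/(r−g_2) = 11045.86198/0.062 = 178159.06419
P_0 = D_1/(1+r)^1 + D_2/(1+r)^2 + D_3/(1+r)^3 + TV/(1+r)^3
    = 7449.53445 + 8101.54212 + 8810.61564 + 143811.98432 = 168173.67654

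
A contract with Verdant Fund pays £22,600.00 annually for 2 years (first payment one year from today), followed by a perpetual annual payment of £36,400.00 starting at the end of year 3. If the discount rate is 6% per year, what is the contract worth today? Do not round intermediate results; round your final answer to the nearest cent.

£581365.85

PV of 2-year annuity: £22,600.00 × [1 − (1+0.06)^−2] / 0.06 = 41434.67426
Perpetuity value at year 2: £36,400.00 / 0.06 = 606666.66667
PV of perpetuity: 606666.66667 / (1+0.06)^2 = 539931.17361
Total PV = 41434.67426 + 539931.17361 = 581365.84787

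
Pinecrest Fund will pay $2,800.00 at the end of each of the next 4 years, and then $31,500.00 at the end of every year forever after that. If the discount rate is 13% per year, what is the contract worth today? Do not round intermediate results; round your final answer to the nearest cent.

PV of 4-year annuity: $2,800.00 × [1 − (1+0.13)^−4] / 0.13 = 8328.51971
Perpetuity value at year 4: $31,500.00 / 0.13 = 242307.69231
PV of perpetuity: 242307.69231 / (1+0.13)^4 = 148611.84555
Total PV = 8328.51971 + 148611.84555 = 156940.36526

$156940.37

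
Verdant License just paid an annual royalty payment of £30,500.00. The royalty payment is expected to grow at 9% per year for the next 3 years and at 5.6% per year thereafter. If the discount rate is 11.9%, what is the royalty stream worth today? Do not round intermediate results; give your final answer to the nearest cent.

D_1 = 33245.00000
D_2 = 36237.05000
D_3 = 39498.38450
Terminal value at year 3: TV = D_3×(1+g_2)/(r−g_2) = 41710.29403/0.063 = 662068.15924
P_0 = D_1/(1+r)^1 + D_2/(1+r)^2 + D_3/(1+r)^3 + TV/(1+r)^3
    = 29709.56211 + 28939.60920 + 28189.61039 + 472511.56472 = 559350.34642

£559350.35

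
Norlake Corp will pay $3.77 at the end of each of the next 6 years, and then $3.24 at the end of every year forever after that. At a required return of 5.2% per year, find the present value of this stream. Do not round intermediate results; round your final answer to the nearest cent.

$64.98

PV of 6-year annuity: $3.77 × [1 − (1+0.052)^−6] / 0.052 = 19.01358
Perpetuity value at year 6: $3.24 / 0.052 = 62.30769
PV of perpetuity: 62.30769 / (1+0.052)^6 = 45.96711
Total PV = 19.01358 + 45.96711 = 64.98069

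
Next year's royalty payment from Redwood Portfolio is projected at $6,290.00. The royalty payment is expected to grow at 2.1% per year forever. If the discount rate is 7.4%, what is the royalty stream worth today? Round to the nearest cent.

Growing perpetuity: P = D₁ / (r − g) = $6,290.0000 / (0.074 − 0.021) = $118,679.25

$118679.25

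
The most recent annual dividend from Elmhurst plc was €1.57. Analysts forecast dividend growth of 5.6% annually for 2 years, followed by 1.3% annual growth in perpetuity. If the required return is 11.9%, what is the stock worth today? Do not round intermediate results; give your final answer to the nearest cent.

D_1 = 1.65792
D_2 = 1.75076
Terminal value at year 2: TV = D_2×(1+g_2)/(r−g_2) = 1.77352/0.106 = 16.73135
P_0 = D_1/(1+r)^1 + D_2/(1+r)^2 + TV/(1+r)^2
    = 1.48161 + 1.39819 + 13.36198 = 16.24178

€16.24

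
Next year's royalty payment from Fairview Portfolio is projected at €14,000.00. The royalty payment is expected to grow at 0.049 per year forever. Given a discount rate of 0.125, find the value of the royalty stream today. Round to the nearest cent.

Growing perpetuity: P = D₁ / (r − g) = €14,000.0000 / (0.125 − 0.049) = €184,210.53

€184210.53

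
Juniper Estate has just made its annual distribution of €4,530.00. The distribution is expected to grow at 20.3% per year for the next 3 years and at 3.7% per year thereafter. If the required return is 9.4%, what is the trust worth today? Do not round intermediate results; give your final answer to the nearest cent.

€126066.39

D_1 = 5449.59000
D_2 = 6555.85677
D_3 = 7886.69569
Terminal value at year 3: TV = D_3×(1+g_2)/(r−g_2) = 8178.50343/0.057 = 143482.51640
P_0 = D_1/(1+r)^1 + D_2/(1+r)^2 + D_3/(1+r)^3 + TV/(1+r)^3
    = 4981.34369 + 5477.65673 + 6023.41960 + 109583.96717 = 126066.38720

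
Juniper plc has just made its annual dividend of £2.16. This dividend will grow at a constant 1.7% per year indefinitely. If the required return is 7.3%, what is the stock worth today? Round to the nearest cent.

D₁ = D₀ × (1 + g) = £2.16 × 1.017 = £2.1967
Growing perpetuity: P = D₁ / (r − g) = £2.1967 / (0.073 − 0.017) = £39.23

£39.23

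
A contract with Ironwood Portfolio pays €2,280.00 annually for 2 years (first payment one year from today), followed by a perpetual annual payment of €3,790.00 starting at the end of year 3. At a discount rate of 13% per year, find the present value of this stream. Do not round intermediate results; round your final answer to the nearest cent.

PV of 2-year annuity: €2,280.00 × [1 − (1+0.13)^−2] / 0.13 = 3803.27355
Perpetuity value at year 2: €3,790.00 / 0.13 = 29153.84615
PV of perpetuity: 29153.84615 / (1+0.13)^2 = 22831.73792
Total PV = 3803.27355 + 22831.73792 = 26635.01148

€26635.01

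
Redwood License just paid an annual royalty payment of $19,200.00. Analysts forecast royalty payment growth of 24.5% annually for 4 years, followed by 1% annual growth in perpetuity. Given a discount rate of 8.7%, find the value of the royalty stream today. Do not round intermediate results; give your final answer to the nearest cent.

$542470.13

D_1 = 23904.00000
D_2 = 29760.48000
D_3 = 37051.79760
D_4 = 46129.48801
Terminal value at year 4: TV = D_4×(1+g_2)/(r−g_2) = 46590.78289/0.077 = 605075.10250
P_0 = D_1/(1+r)^1 + D_2/(1+r)^2 + D_3/(1+r)^3 + D_4/(1+r)^4 + TV/(1+r)^4
    = 21990.80037 + 25187.25525 + 28848.32823 + 33041.55349 + 433402.19519 = 542470.13253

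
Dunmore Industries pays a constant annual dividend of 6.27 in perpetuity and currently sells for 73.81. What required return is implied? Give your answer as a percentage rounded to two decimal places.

8.49%

P = C/r ⇒ r = C/P = 6.27/73.81 = 0.084948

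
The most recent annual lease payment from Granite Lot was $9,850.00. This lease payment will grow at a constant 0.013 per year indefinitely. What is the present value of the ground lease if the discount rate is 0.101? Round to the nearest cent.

D₁ = D₀ × (1 + g) = $9,850.00 × 1.013 = $9,978.0500
Growing perpetuity: P = D₁ / (r − g) = $9,978.0500 / (0.101 − 0.013) = $113,386.93

$113386.93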